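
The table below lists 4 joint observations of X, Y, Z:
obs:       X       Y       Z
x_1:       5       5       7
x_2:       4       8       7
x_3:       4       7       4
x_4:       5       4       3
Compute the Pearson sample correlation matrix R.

Step 1 — column means:
  mean(X) = (5 + 4 + 4 + 5) / 4 = 18/4 = 4.5
  mean(Y) = (5 + 8 + 7 + 4) / 4 = 24/4 = 6
  mean(Z) = (7 + 7 + 4 + 3) / 4 = 21/4 = 5.25

Step 2 — sample variances and covariances s[i,j] = (1/(n-1)) · Σ_k (x_{k,i} - mean_i) · (x_{k,j} - mean_j), with n-1 = 3:
  s[X,X] = ((0.5)·(0.5) + (-0.5)·(-0.5) + (-0.5)·(-0.5) + (0.5)·(0.5)) / 3 = 1/3 = 0.3333
  s[X,Y] = ((0.5)·(-1) + (-0.5)·(2) + (-0.5)·(1) + (0.5)·(-2)) / 3 = -3/3 = -1
  s[X,Z] = ((0.5)·(1.75) + (-0.5)·(1.75) + (-0.5)·(-1.25) + (0.5)·(-2.25)) / 3 = -0.5/3 = -0.1667
  s[Y,Y] = ((-1)·(-1) + (2)·(2) + (1)·(1) + (-2)·(-2)) / 3 = 10/3 = 3.3333
  s[Y,Z] = ((-1)·(1.75) + (2)·(1.75) + (1)·(-1.25) + (-2)·(-2.25)) / 3 = 5/3 = 1.6667
  s[Z,Z] = ((1.75)·(1.75) + (1.75)·(1.75) + (-1.25)·(-1.25) + (-2.25)·(-2.25)) / 3 = 12.75/3 = 4.25
  Sample standard deviations s_i = √(s[i,i]):
  s(X) = √(0.3333) = 0.5774
  s(Y) = √(3.3333) = 1.8257
  s(Z) = √(4.25) = 2.0616

Step 3 — r_{ij} = s_{ij} / (s_i · s_j):
  r[X,X] = 1 (diagonal).
  r[X,Y] = -1 / (0.5774 · 1.8257) = -1 / 1.0541 = -0.9487
  r[X,Z] = -0.1667 / (0.5774 · 2.0616) = -0.1667 / 1.1902 = -0.14
  r[Y,Y] = 1 (diagonal).
  r[Y,Z] = 1.6667 / (1.8257 · 2.0616) = 1.6667 / 3.7639 = 0.4428
  r[Z,Z] = 1 (diagonal).

R is symmetric with unit diagonal. Assembling:

R = [[1, -0.9487, -0.14],
 [-0.9487, 1, 0.4428],
 [-0.14, 0.4428, 1]]


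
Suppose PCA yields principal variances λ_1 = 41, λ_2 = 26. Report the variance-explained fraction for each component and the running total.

Step 1 — total variance = trace(Sigma) = Σ λ_i = 41 + 26 = 67.

Step 2 — fraction explained by component i = λ_i / Σ λ:
  PC1: 41/67 = 0.6119
  PC2: 26/67 = 0.3881

Step 3 — cumulative fraction after k components = (λ_1 + ... + λ_k) / Σ λ:
  k = 1: 41/67 = 0.6119
  k = 2: (41 + 26)/67 = 67/67 = 1

Summary (fraction, with percent):

explained: PC1 0.6119 (61.19%), PC2 0.3881 (38.81%);  cumulative: 0.6119, 1


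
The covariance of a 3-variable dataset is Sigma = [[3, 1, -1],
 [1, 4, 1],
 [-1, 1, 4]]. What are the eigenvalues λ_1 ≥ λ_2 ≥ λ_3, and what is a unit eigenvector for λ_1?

Step 1 — characteristic polynomial p(λ) = det(λI - Sigma) = λ³ - tr·λ² + c_1·λ - det, where tr = trace, c_1 = sum of the principal 2×2 minors, det = det(Sigma):
  tr = 3 + 4 + 4 = 11,
  c_1 = (3·4 - (1)²) + (3·4 - (-1)²) + (4·4 - (1)²) = 11 + 11 + 15 = 37,
  det = 3·(4·4 - (1)²) - (1)·((1)·4 - (1)·(-1)) + (-1)·((1)·(1) - 4·(-1)) = 3·(15) - (1)·(5) + (-1)·(5) = 35.
  So p(λ) = λ³ - 11λ² + 37λ - 35.
Step 2 — look for an integer root (rational root theorem: any rational root is an integer divisor of 35). Testing λ = 5:
  p(5) = 125 - 275 + 185 - 35 = 0  ✓
  Dividing out (λ - 5): p(λ) = (λ - 5)(λ² - 6λ + 7).
Step 3 — remaining eigenvalues from the quadratic λ² - 6λ + 7 = 0:
  Δ = 6² - 4·7 = 36 - 28 = 8,  λ = (6 ± √8)/2 = (6 ± 2.8284)/2 ≈ 4.4142 or 1.5858.
  Sorted: λ_1 = 5,  λ_2 = 4.4142,  λ_3 = 1.5858  (check: sum = 11 = tr ✓).

Step 4 — unit eigenvector for λ_1 = 5: v spans the null space of (Sigma - λ_1 I), whose rows are
  r_1 = (-2, 1, -1),  r_2 = (1, -1, 1),  r_3 = (-1, 1, -1).
  v is orthogonal to every row, so take v ∝ r_1 × r_2 = ((1)·(1) - (-1)·(-1), (-1)·(1) - (-2)·(1), (-2)·(-1) - (1)·(1)) = (0, 1, 1).
  Let u = (0, 1, 1).
  ||u|| = √((0)² + (1)² + (1)²) = √(2) ≈ 1.4142,  v_1 = u/||u|| ≈ (0, 0.7071, 0.7071) (||v_1|| = 1).

λ_1 = 5,  λ_2 = 4.4142,  λ_3 = 1.5858;  v_1 ≈ (0, 0.7071, 0.7071)


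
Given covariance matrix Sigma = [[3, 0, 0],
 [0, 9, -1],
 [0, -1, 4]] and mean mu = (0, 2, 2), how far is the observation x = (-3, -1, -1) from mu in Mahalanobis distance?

Step 1 — centre the observation: (x - mu) = (-3, -3, -3).

Step 2 — invert Sigma (cofactor / det for 3×3, or solve directly):
  Sigma^{-1} = [[0.3333, 0, 0],
 [0, 0.1143, 0.0286],
 [0, 0.0286, 0.2571]].

Step 3 — form the quadratic (x - mu)^T · Sigma^{-1} · (x - mu):
  Sigma^{-1} · (x - mu) = (-1, -0.4286, -0.8571).
  (x - mu)^T · [Sigma^{-1} · (x - mu)] = (-3)·(-1) + (-3)·(-0.4286) + (-3)·(-0.8571) = 6.8571.

Step 4 — take square root: d = √(6.8571) ≈ 2.6186.

d(x, mu) = √(6.8571) ≈ 2.6186


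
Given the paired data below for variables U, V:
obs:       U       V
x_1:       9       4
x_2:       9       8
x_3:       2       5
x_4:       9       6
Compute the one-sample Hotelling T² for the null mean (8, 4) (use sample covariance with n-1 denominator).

Step 1 — sample mean vector:
  mean(U) = (9 + 9 + 2 + 9) / 4 = 29/4 = 7.25
  mean(V) = (4 + 8 + 5 + 6) / 4 = 23/4 = 5.75
  x̄ = (7.25, 5.75),  deviation x̄ - mu_0 = (7.25, 5.75) - (8, 4) = (-0.75, 1.75).

Step 2 — sample covariance matrix, S[i,j] = (1/(n-1)) · Σ_k (x_{k,i} - mean_i) · (x_{k,j} - mean_j), divisor n-1 = 3:
  S[U,U] = ((1.75)·(1.75) + (1.75)·(1.75) + (-5.25)·(-5.25) + (1.75)·(1.75)) / 3 = 36.75/3 = 12.25
  S[U,V] = ((1.75)·(-1.75) + (1.75)·(2.25) + (-5.25)·(-0.75) + (1.75)·(0.25)) / 3 = 5.25/3 = 1.75
  S[V,V] = ((-1.75)·(-1.75) + (2.25)·(2.25) + (-0.75)·(-0.75) + (0.25)·(0.25)) / 3 = 8.75/3 = 2.9167
  S = [[12.25, 1.75],
 [1.75, 2.9167]].

Step 3 — invert S. det(S) = 12.25·2.9167 - (1.75)² = 32.6667.
  S^{-1} = (1/det) · [[d, -b], [-b, a]] = [[0.0893, -0.0536],
 [-0.0536, 0.375]].

Step 4 — quadratic form (x̄ - mu_0)^T · S^{-1} · (x̄ - mu_0):
  S^{-1} · (x̄ - mu_0) = (-0.1607, 0.6964),
  (x̄ - mu_0)^T · [...] = (-0.75)·(-0.1607) + (1.75)·(0.6964) = 1.3393.

Step 5 — scale by n: T² = 4 · 1.3393 = 5.3571.

T² ≈ 5.3571


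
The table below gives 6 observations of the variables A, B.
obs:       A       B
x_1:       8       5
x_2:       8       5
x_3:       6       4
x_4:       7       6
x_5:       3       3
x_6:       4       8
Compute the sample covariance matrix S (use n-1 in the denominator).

Step 1 — column means:
  mean(A) = (8 + 8 + 6 + 7 + 3 + 4) / 6 = 36/6 = 6
  mean(B) = (5 + 5 + 4 + 6 + 3 + 8) / 6 = 31/6 = 5.1667

Step 2 — sample covariance S[i,j] = (1/(n-1)) · Σ_k (x_{k,i} - mean_i) · (x_{k,j} - mean_j), with n-1 = 5.
  S[A,A] = ((2)·(2) + (2)·(2) + (0)·(0) + (1)·(1) + (-3)·(-3) + (-2)·(-2)) / 5 = 22/5 = 4.4
  S[A,B] = ((2)·(-0.1667) + (2)·(-0.1667) + (0)·(-1.1667) + (1)·(0.8333) + (-3)·(-2.1667) + (-2)·(2.8333)) / 5 = 1/5 = 0.2
  S[B,B] = ((-0.1667)·(-0.1667) + (-0.1667)·(-0.1667) + (-1.1667)·(-1.1667) + (0.8333)·(0.8333) + (-2.1667)·(-2.1667) + (2.8333)·(2.8333)) / 5 = 14.8333/5 = 2.9667

S is symmetric (S[j,i] = S[i,j]). Assembling:

S = [[4.4, 0.2],
 [0.2, 2.9667]]


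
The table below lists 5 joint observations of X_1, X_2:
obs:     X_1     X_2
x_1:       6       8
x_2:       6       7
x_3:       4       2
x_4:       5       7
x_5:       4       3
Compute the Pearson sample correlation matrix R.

Step 1 — column means:
  mean(X_1) = (6 + 6 + 4 + 5 + 4) / 5 = 25/5 = 5
  mean(X_2) = (8 + 7 + 2 + 7 + 3) / 5 = 27/5 = 5.4

Step 2 — sample variances and covariances s[i,j] = (1/(n-1)) · Σ_k (x_{k,i} - mean_i) · (x_{k,j} - mean_j), with n-1 = 4:
  s[X_1,X_1] = ((1)·(1) + (1)·(1) + (-1)·(-1) + (0)·(0) + (-1)·(-1)) / 4 = 4/4 = 1
  s[X_1,X_2] = ((1)·(2.6) + (1)·(1.6) + (-1)·(-3.4) + (0)·(1.6) + (-1)·(-2.4)) / 4 = 10/4 = 2.5
  s[X_2,X_2] = ((2.6)·(2.6) + (1.6)·(1.6) + (-3.4)·(-3.4) + (1.6)·(1.6) + (-2.4)·(-2.4)) / 4 = 29.2/4 = 7.3
  Sample standard deviations s_i = √(s[i,i]):
  s(X_1) = √(1) = 1
  s(X_2) = √(7.3) = 2.7019

Step 3 — r_{ij} = s_{ij} / (s_i · s_j):
  r[X_1,X_1] = 1 (diagonal).
  r[X_1,X_2] = 2.5 / (1 · 2.7019) = 2.5 / 2.7019 = 0.9253
  r[X_2,X_2] = 1 (diagonal).

R is symmetric with unit diagonal. Assembling:

R = [[1, 0.9253],
 [0.9253, 1]]


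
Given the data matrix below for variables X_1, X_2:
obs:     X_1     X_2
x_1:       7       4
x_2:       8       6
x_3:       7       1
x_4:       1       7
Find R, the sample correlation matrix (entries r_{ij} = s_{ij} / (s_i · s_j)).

Step 1 — column means:
  mean(X_1) = (7 + 8 + 7 + 1) / 4 = 23/4 = 5.75
  mean(X_2) = (4 + 6 + 1 + 7) / 4 = 18/4 = 4.5

Step 2 — sample variances and covariances s[i,j] = (1/(n-1)) · Σ_k (x_{k,i} - mean_i) · (x_{k,j} - mean_j), with n-1 = 3:
  s[X_1,X_1] = ((1.25)·(1.25) + (2.25)·(2.25) + (1.25)·(1.25) + (-4.75)·(-4.75)) / 3 = 30.75/3 = 10.25
  s[X_1,X_2] = ((1.25)·(-0.5) + (2.25)·(1.5) + (1.25)·(-3.5) + (-4.75)·(2.5)) / 3 = -13.5/3 = -4.5
  s[X_2,X_2] = ((-0.5)·(-0.5) + (1.5)·(1.5) + (-3.5)·(-3.5) + (2.5)·(2.5)) / 3 = 21/3 = 7
  Sample standard deviations s_i = √(s[i,i]):
  s(X_1) = √(10.25) = 3.2016
  s(X_2) = √(7) = 2.6458

Step 3 — r_{ij} = s_{ij} / (s_i · s_j):
  r[X_1,X_1] = 1 (diagonal).
  r[X_1,X_2] = -4.5 / (3.2016 · 2.6458) = -4.5 / 8.4705 = -0.5313
  r[X_2,X_2] = 1 (diagonal).

R is symmetric with unit diagonal. Assembling:

R = [[1, -0.5313],
 [-0.5313, 1]]


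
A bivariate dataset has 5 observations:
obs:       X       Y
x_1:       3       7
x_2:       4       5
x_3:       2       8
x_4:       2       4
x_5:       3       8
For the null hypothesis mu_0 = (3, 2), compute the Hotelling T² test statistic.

Step 1 — sample mean vector:
  mean(X) = (3 + 4 + 2 + 2 + 3) / 5 = 14/5 = 2.8
  mean(Y) = (7 + 5 + 8 + 4 + 8) / 5 = 32/5 = 6.4
  x̄ = (2.8, 6.4),  deviation x̄ - mu_0 = (2.8, 6.4) - (3, 2) = (-0.2, 4.4).

Step 2 — sample covariance matrix, S[i,j] = (1/(n-1)) · Σ_k (x_{k,i} - mean_i) · (x_{k,j} - mean_j), divisor n-1 = 4:
  S[X,X] = ((0.2)·(0.2) + (1.2)·(1.2) + (-0.8)·(-0.8) + (-0.8)·(-0.8) + (0.2)·(0.2)) / 4 = 2.8/4 = 0.7
  S[X,Y] = ((0.2)·(0.6) + (1.2)·(-1.4) + (-0.8)·(1.6) + (-0.8)·(-2.4) + (0.2)·(1.6)) / 4 = -0.6/4 = -0.15
  S[Y,Y] = ((0.6)·(0.6) + (-1.4)·(-1.4) + (1.6)·(1.6) + (-2.4)·(-2.4) + (1.6)·(1.6)) / 4 = 13.2/4 = 3.3
  S = [[0.7, -0.15],
 [-0.15, 3.3]].

Step 3 — invert S. det(S) = 0.7·3.3 - (-0.15)² = 2.2875.
  S^{-1} = (1/det) · [[d, -b], [-b, a]] = [[1.4426, 0.0656],
 [0.0656, 0.306]].

Step 4 — quadratic form (x̄ - mu_0)^T · S^{-1} · (x̄ - mu_0):
  S^{-1} · (x̄ - mu_0) = (0, 1.3333),
  (x̄ - mu_0)^T · [...] = (-0.2)·(0) + (4.4)·(1.3333) = 5.8667.

Step 5 — scale by n: T² = 5 · 5.8667 = 29.3333.

T² ≈ 29.3333


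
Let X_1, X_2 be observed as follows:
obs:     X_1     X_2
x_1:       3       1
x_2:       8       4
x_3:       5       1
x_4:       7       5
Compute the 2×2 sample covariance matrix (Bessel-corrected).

Step 1 — column means:
  mean(X_1) = (3 + 8 + 5 + 7) / 4 = 23/4 = 5.75
  mean(X_2) = (1 + 4 + 1 + 5) / 4 = 11/4 = 2.75

Step 2 — sample covariance S[i,j] = (1/(n-1)) · Σ_k (x_{k,i} - mean_i) · (x_{k,j} - mean_j), with n-1 = 3.
  S[X_1,X_1] = ((-2.75)·(-2.75) + (2.25)·(2.25) + (-0.75)·(-0.75) + (1.25)·(1.25)) / 3 = 14.75/3 = 4.9167
  S[X_1,X_2] = ((-2.75)·(-1.75) + (2.25)·(1.25) + (-0.75)·(-1.75) + (1.25)·(2.25)) / 3 = 11.75/3 = 3.9167
  S[X_2,X_2] = ((-1.75)·(-1.75) + (1.25)·(1.25) + (-1.75)·(-1.75) + (2.25)·(2.25)) / 3 = 12.75/3 = 4.25

S is symmetric (S[j,i] = S[i,j]). Assembling:

S = [[4.9167, 3.9167],
 [3.9167, 4.25]]


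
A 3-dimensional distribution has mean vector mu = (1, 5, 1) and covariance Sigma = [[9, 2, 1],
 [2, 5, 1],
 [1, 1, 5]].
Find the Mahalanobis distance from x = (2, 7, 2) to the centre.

Step 1 — centre the observation: (x - mu) = (1, 2, 1).

Step 2 — invert Sigma (cofactor / det for 3×3, or solve directly):
  Sigma^{-1} = [[0.1231, -0.0462, -0.0154],
 [-0.0462, 0.2256, -0.0359],
 [-0.0154, -0.0359, 0.2103]].

Step 3 — form the quadratic (x - mu)^T · Sigma^{-1} · (x - mu):
  Sigma^{-1} · (x - mu) = (0.0154, 0.3692, 0.1231).
  (x - mu)^T · [Sigma^{-1} · (x - mu)] = (1)·(0.0154) + (2)·(0.3692) + (1)·(0.1231) = 0.8769.

Step 4 — take square root: d = √(0.8769) ≈ 0.9364.

d(x, mu) = √(0.8769) ≈ 0.9364


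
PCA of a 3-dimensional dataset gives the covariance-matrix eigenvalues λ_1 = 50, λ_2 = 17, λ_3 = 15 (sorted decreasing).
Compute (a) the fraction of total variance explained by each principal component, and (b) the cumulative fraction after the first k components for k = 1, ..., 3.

Step 1 — total variance = trace(Sigma) = Σ λ_i = 50 + 17 + 15 = 82.

Step 2 — fraction explained by component i = λ_i / Σ λ:
  PC1: 50/82 = 0.6098
  PC2: 17/82 = 0.2073
  PC3: 15/82 = 0.1829

Step 3 — cumulative fraction after k components = (λ_1 + ... + λ_k) / Σ λ:
  k = 1: 50/82 = 0.6098
  k = 2: (50 + 17)/82 = 67/82 = 0.8171
  k = 3: (50 + 17 + 15)/82 = 82/82 = 1

Summary (fraction, with percent):

explained: PC1 0.6098 (60.98%), PC2 0.2073 (20.73%), PC3 0.1829 (18.29%);  cumulative: 0.6098, 0.8171, 1


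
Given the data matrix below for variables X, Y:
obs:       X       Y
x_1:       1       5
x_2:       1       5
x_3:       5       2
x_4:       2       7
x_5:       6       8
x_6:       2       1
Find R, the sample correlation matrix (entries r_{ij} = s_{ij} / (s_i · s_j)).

Step 1 — column means:
  mean(X) = (1 + 1 + 5 + 2 + 6 + 2) / 6 = 17/6 = 2.8333
  mean(Y) = (5 + 5 + 2 + 7 + 8 + 1) / 6 = 28/6 = 4.6667

Step 2 — sample variances and covariances s[i,j] = (1/(n-1)) · Σ_k (x_{k,i} - mean_i) · (x_{k,j} - mean_j), with n-1 = 5:
  s[X,X] = ((-1.8333)·(-1.8333) + (-1.8333)·(-1.8333) + (2.1667)·(2.1667) + (-0.8333)·(-0.8333) + (3.1667)·(3.1667) + (-0.8333)·(-0.8333)) / 5 = 22.8333/5 = 4.5667
  s[X,Y] = ((-1.8333)·(0.3333) + (-1.8333)·(0.3333) + (2.1667)·(-2.6667) + (-0.8333)·(2.3333) + (3.1667)·(3.3333) + (-0.8333)·(-3.6667)) / 5 = 4.6667/5 = 0.9333
  s[Y,Y] = ((0.3333)·(0.3333) + (0.3333)·(0.3333) + (-2.6667)·(-2.6667) + (2.3333)·(2.3333) + (3.3333)·(3.3333) + (-3.6667)·(-3.6667)) / 5 = 37.3333/5 = 7.4667
  Sample standard deviations s_i = √(s[i,i]):
  s(X) = √(4.5667) = 2.137
  s(Y) = √(7.4667) = 2.7325

Step 3 — r_{ij} = s_{ij} / (s_i · s_j):
  r[X,X] = 1 (diagonal).
  r[X,Y] = 0.9333 / (2.137 · 2.7325) = 0.9333 / 5.8393 = 0.1598
  r[Y,Y] = 1 (diagonal).

R is symmetric with unit diagonal. Assembling:

R = [[1, 0.1598],
 [0.1598, 1]]


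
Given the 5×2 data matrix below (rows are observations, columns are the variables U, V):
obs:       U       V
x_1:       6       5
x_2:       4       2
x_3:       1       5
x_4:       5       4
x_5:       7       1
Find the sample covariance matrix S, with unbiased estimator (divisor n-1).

Step 1 — column means:
  mean(U) = (6 + 4 + 1 + 5 + 7) / 5 = 23/5 = 4.6
  mean(V) = (5 + 2 + 5 + 4 + 1) / 5 = 17/5 = 3.4

Step 2 — sample covariance S[i,j] = (1/(n-1)) · Σ_k (x_{k,i} - mean_i) · (x_{k,j} - mean_j), with n-1 = 4.
  S[U,U] = ((1.4)·(1.4) + (-0.6)·(-0.6) + (-3.6)·(-3.6) + (0.4)·(0.4) + (2.4)·(2.4)) / 4 = 21.2/4 = 5.3
  S[U,V] = ((1.4)·(1.6) + (-0.6)·(-1.4) + (-3.6)·(1.6) + (0.4)·(0.6) + (2.4)·(-2.4)) / 4 = -8.2/4 = -2.05
  S[V,V] = ((1.6)·(1.6) + (-1.4)·(-1.4) + (1.6)·(1.6) + (0.6)·(0.6) + (-2.4)·(-2.4)) / 4 = 13.2/4 = 3.3

S is symmetric (S[j,i] = S[i,j]). Assembling:

S = [[5.3, -2.05],
 [-2.05, 3.3]]


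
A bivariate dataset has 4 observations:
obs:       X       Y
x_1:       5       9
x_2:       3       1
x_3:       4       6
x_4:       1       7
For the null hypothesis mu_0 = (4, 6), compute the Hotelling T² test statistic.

Step 1 — sample mean vector:
  mean(X) = (5 + 3 + 4 + 1) / 4 = 13/4 = 3.25
  mean(Y) = (9 + 1 + 6 + 7) / 4 = 23/4 = 5.75
  x̄ = (3.25, 5.75),  deviation x̄ - mu_0 = (3.25, 5.75) - (4, 6) = (-0.75, -0.25).

Step 2 — sample covariance matrix, S[i,j] = (1/(n-1)) · Σ_k (x_{k,i} - mean_i) · (x_{k,j} - mean_j), divisor n-1 = 3:
  S[X,X] = ((1.75)·(1.75) + (-0.25)·(-0.25) + (0.75)·(0.75) + (-2.25)·(-2.25)) / 3 = 8.75/3 = 2.9167
  S[X,Y] = ((1.75)·(3.25) + (-0.25)·(-4.75) + (0.75)·(0.25) + (-2.25)·(1.25)) / 3 = 4.25/3 = 1.4167
  S[Y,Y] = ((3.25)·(3.25) + (-4.75)·(-4.75) + (0.25)·(0.25) + (1.25)·(1.25)) / 3 = 34.75/3 = 11.5833
  S = [[2.9167, 1.4167],
 [1.4167, 11.5833]].

Step 3 — invert S. det(S) = 2.9167·11.5833 - (1.4167)² = 31.7778.
  S^{-1} = (1/det) · [[d, -b], [-b, a]] = [[0.3645, -0.0446],
 [-0.0446, 0.0918]].

Step 4 — quadratic form (x̄ - mu_0)^T · S^{-1} · (x̄ - mu_0):
  S^{-1} · (x̄ - mu_0) = (-0.2622, 0.0105),
  (x̄ - mu_0)^T · [...] = (-0.75)·(-0.2622) + (-0.25)·(0.0105) = 0.1941.

Step 5 — scale by n: T² = 4 · 0.1941 = 0.7762.

T² ≈ 0.7762


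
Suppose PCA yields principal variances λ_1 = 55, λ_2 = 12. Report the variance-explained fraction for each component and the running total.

Step 1 — total variance = trace(Sigma) = Σ λ_i = 55 + 12 = 67.

Step 2 — fraction explained by component i = λ_i / Σ λ:
  PC1: 55/67 = 0.8209
  PC2: 12/67 = 0.1791

Step 3 — cumulative fraction after k components = (λ_1 + ... + λ_k) / Σ λ:
  k = 1: 55/67 = 0.8209
  k = 2: (55 + 12)/67 = 67/67 = 1

Summary (fraction, with percent):

explained: PC1 0.8209 (82.09%), PC2 0.1791 (17.91%);  cumulative: 0.8209, 1


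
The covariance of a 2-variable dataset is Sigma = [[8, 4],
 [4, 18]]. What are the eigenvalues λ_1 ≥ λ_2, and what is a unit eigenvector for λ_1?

Step 1 — characteristic polynomial of 2×2 Sigma:
  det(Sigma - λI) = λ² - trace · λ + det = 0.
  trace = 8 + 18 = 26, det = 8·18 - (4)² = 128.
Step 2 — discriminant:
  Δ = trace² - 4·det = 676 - 512 = 164.
Step 3 — eigenvalues:
  λ = (trace ± √Δ)/2 = (26 ± 12.8062)/2,
  λ_1 = 19.4031,  λ_2 = 6.5969.

Step 4 — unit eigenvector for λ_1: solve (Sigma - λ_1 I)v = 0. First row:
  (8 - 19.4031)·v_x + (4)·v_y = 0, i.e. (-11.4031)·v_x + (4)·v_y = 0,
  so v ∝ (b, λ_1 - a) = (4, 11.4031) = u.
  ||u|| = √((4)² + (11.4031)²) = √(146.0312) ≈ 12.0843,
  v_1 = u/||u|| ≈ (0.331, 0.9436) (||v_1|| = 1).

λ_1 = 19.4031,  λ_2 = 6.5969;  v_1 ≈ (0.331, 0.9436)


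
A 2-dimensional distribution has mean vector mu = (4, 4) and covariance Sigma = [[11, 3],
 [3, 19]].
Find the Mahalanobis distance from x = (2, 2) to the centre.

Step 1 — centre the observation: (x - mu) = (-2, -2).

Step 2 — invert Sigma. det(Sigma) = 11·19 - (3)² = 200.
  Sigma^{-1} = (1/det) · [[d, -b], [-b, a]] = [[0.095, -0.015],
 [-0.015, 0.055]].

Step 3 — form the quadratic (x - mu)^T · Sigma^{-1} · (x - mu):
  Sigma^{-1} · (x - mu) = (-0.16, -0.08).
  (x - mu)^T · [Sigma^{-1} · (x - mu)] = (-2)·(-0.16) + (-2)·(-0.08) = 0.48.

Step 4 — take square root: d = √(0.48) ≈ 0.6928.

d(x, mu) = √(0.48) ≈ 0.6928


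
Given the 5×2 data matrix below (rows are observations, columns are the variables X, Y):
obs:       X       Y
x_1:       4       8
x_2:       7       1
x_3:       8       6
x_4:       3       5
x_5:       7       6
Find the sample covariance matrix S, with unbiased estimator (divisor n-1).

Step 1 — column means:
  mean(X) = (4 + 7 + 8 + 3 + 7) / 5 = 29/5 = 5.8
  mean(Y) = (8 + 1 + 6 + 5 + 6) / 5 = 26/5 = 5.2

Step 2 — sample covariance S[i,j] = (1/(n-1)) · Σ_k (x_{k,i} - mean_i) · (x_{k,j} - mean_j), with n-1 = 4.
  S[X,X] = ((-1.8)·(-1.8) + (1.2)·(1.2) + (2.2)·(2.2) + (-2.8)·(-2.8) + (1.2)·(1.2)) / 4 = 18.8/4 = 4.7
  S[X,Y] = ((-1.8)·(2.8) + (1.2)·(-4.2) + (2.2)·(0.8) + (-2.8)·(-0.2) + (1.2)·(0.8)) / 4 = -6.8/4 = -1.7
  S[Y,Y] = ((2.8)·(2.8) + (-4.2)·(-4.2) + (0.8)·(0.8) + (-0.2)·(-0.2) + (0.8)·(0.8)) / 4 = 26.8/4 = 6.7

S is symmetric (S[j,i] = S[i,j]). Assembling:

S = [[4.7, -1.7],
 [-1.7, 6.7]]


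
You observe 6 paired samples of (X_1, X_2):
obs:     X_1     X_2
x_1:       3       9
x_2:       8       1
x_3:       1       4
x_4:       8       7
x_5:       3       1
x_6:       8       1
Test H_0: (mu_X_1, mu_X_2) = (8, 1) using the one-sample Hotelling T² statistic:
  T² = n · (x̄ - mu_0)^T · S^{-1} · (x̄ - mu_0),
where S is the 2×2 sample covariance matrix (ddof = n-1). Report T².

Step 1 — sample mean vector:
  mean(X_1) = (3 + 8 + 1 + 8 + 3 + 8) / 6 = 31/6 = 5.1667
  mean(X_2) = (9 + 1 + 4 + 7 + 1 + 1) / 6 = 23/6 = 3.8333
  x̄ = (5.1667, 3.8333),  deviation x̄ - mu_0 = (5.1667, 3.8333) - (8, 1) = (-2.8333, 2.8333).

Step 2 — sample covariance matrix, S[i,j] = (1/(n-1)) · Σ_k (x_{k,i} - mean_i) · (x_{k,j} - mean_j), divisor n-1 = 5:
  S[X_1,X_1] = ((-2.1667)·(-2.1667) + (2.8333)·(2.8333) + (-4.1667)·(-4.1667) + (2.8333)·(2.8333) + (-2.1667)·(-2.1667) + (2.8333)·(2.8333)) / 5 = 50.8333/5 = 10.1667
  S[X_1,X_2] = ((-2.1667)·(5.1667) + (2.8333)·(-2.8333) + (-4.1667)·(0.1667) + (2.8333)·(3.1667) + (-2.1667)·(-2.8333) + (2.8333)·(-2.8333)) / 5 = -12.8333/5 = -2.5667
  S[X_2,X_2] = ((5.1667)·(5.1667) + (-2.8333)·(-2.8333) + (0.1667)·(0.1667) + (3.1667)·(3.1667) + (-2.8333)·(-2.8333) + (-2.8333)·(-2.8333)) / 5 = 60.8333/5 = 12.1667
  S = [[10.1667, -2.5667],
 [-2.5667, 12.1667]].

Step 3 — invert S. det(S) = 10.1667·12.1667 - (-2.5667)² = 117.1067.
  S^{-1} = (1/det) · [[d, -b], [-b, a]] = [[0.1039, 0.0219],
 [0.0219, 0.0868]].

Step 4 — quadratic form (x̄ - mu_0)^T · S^{-1} · (x̄ - mu_0):
  S^{-1} · (x̄ - mu_0) = (-0.2323, 0.1839),
  (x̄ - mu_0)^T · [...] = (-2.8333)·(-0.2323) + (2.8333)·(0.1839) = 1.1791.

Step 5 — scale by n: T² = 6 · 1.1791 = 7.0745.

T² ≈ 7.0745


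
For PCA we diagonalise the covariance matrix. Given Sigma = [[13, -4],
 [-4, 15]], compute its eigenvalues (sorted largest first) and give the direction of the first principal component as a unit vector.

Step 1 — characteristic polynomial of 2×2 Sigma:
  det(Sigma - λI) = λ² - trace · λ + det = 0.
  trace = 13 + 15 = 28, det = 13·15 - (-4)² = 179.
Step 2 — discriminant:
  Δ = trace² - 4·det = 784 - 716 = 68.
Step 3 — eigenvalues:
  λ = (trace ± √Δ)/2 = (28 ± 8.2462)/2,
  λ_1 = 18.1231,  λ_2 = 9.8769.

Step 4 — unit eigenvector for λ_1: solve (Sigma - λ_1 I)v = 0. First row:
  (13 - 18.1231)·v_x + (-4)·v_y = 0, i.e. (-5.1231)·v_x + (-4)·v_y = 0,
  so v ∝ (b, λ_1 - a) = (-4, 5.1231); multiply by -1 so the first entry is positive: u = (4, -5.1231).
  ||u|| = √((4)² + (-5.1231)²) = √(42.2462) ≈ 6.4997,
  v_1 = u/||u|| ≈ (0.6154, -0.7882) (||v_1|| = 1).

λ_1 = 18.1231,  λ_2 = 9.8769;  v_1 ≈ (0.6154, -0.7882)


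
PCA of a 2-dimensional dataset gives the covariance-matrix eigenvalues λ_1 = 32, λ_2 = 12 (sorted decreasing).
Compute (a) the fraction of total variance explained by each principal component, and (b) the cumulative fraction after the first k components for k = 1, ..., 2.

Step 1 — total variance = trace(Sigma) = Σ λ_i = 32 + 12 = 44.

Step 2 — fraction explained by component i = λ_i / Σ λ:
  PC1: 32/44 = 0.7273
  PC2: 12/44 = 0.2727

Step 3 — cumulative fraction after k components = (λ_1 + ... + λ_k) / Σ λ:
  k = 1: 32/44 = 0.7273
  k = 2: (32 + 12)/44 = 44/44 = 1

Summary (fraction, with percent):

explained: PC1 0.7273 (72.73%), PC2 0.2727 (27.27%);  cumulative: 0.7273, 1


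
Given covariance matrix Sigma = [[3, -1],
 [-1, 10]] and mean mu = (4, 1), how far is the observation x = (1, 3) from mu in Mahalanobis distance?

Step 1 — centre the observation: (x - mu) = (-3, 2).

Step 2 — invert Sigma. det(Sigma) = 3·10 - (-1)² = 29.
  Sigma^{-1} = (1/det) · [[d, -b], [-b, a]] = [[0.3448, 0.0345],
 [0.0345, 0.1034]].

Step 3 — form the quadratic (x - mu)^T · Sigma^{-1} · (x - mu):
  Sigma^{-1} · (x - mu) = (-0.9655, 0.1034).
  (x - mu)^T · [Sigma^{-1} · (x - mu)] = (-3)·(-0.9655) + (2)·(0.1034) = 3.1034.

Step 4 — take square root: d = √(3.1034) ≈ 1.7617.

d(x, mu) = √(3.1034) ≈ 1.7617


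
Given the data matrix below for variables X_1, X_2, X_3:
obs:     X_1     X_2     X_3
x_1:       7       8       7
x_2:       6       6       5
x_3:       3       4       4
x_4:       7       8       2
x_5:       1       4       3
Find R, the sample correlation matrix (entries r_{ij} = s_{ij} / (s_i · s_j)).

Step 1 — column means:
  mean(X_1) = (7 + 6 + 3 + 7 + 1) / 5 = 24/5 = 4.8
  mean(X_2) = (8 + 6 + 4 + 8 + 4) / 5 = 30/5 = 6
  mean(X_3) = (7 + 5 + 4 + 2 + 3) / 5 = 21/5 = 4.2

Step 2 — sample variances and covariances s[i,j] = (1/(n-1)) · Σ_k (x_{k,i} - mean_i) · (x_{k,j} - mean_j), with n-1 = 4:
  s[X_1,X_1] = ((2.2)·(2.2) + (1.2)·(1.2) + (-1.8)·(-1.8) + (2.2)·(2.2) + (-3.8)·(-3.8)) / 4 = 28.8/4 = 7.2
  s[X_1,X_2] = ((2.2)·(2) + (1.2)·(0) + (-1.8)·(-2) + (2.2)·(2) + (-3.8)·(-2)) / 4 = 20/4 = 5
  s[X_1,X_3] = ((2.2)·(2.8) + (1.2)·(0.8) + (-1.8)·(-0.2) + (2.2)·(-2.2) + (-3.8)·(-1.2)) / 4 = 7.2/4 = 1.8
  s[X_2,X_2] = ((2)·(2) + (0)·(0) + (-2)·(-2) + (2)·(2) + (-2)·(-2)) / 4 = 16/4 = 4
  s[X_2,X_3] = ((2)·(2.8) + (0)·(0.8) + (-2)·(-0.2) + (2)·(-2.2) + (-2)·(-1.2)) / 4 = 4/4 = 1
  s[X_3,X_3] = ((2.8)·(2.8) + (0.8)·(0.8) + (-0.2)·(-0.2) + (-2.2)·(-2.2) + (-1.2)·(-1.2)) / 4 = 14.8/4 = 3.7
  Sample standard deviations s_i = √(s[i,i]):
  s(X_1) = √(7.2) = 2.6833
  s(X_2) = √(4) = 2
  s(X_3) = √(3.7) = 1.9235

Step 3 — r_{ij} = s_{ij} / (s_i · s_j):
  r[X_1,X_1] = 1 (diagonal).
  r[X_1,X_2] = 5 / (2.6833 · 2) = 5 / 5.3666 = 0.9317
  r[X_1,X_3] = 1.8 / (2.6833 · 1.9235) = 1.8 / 5.1614 = 0.3487
  r[X_2,X_2] = 1 (diagonal).
  r[X_2,X_3] = 1 / (2 · 1.9235) = 1 / 3.8471 = 0.2599
  r[X_3,X_3] = 1 (diagonal).

R is symmetric with unit diagonal. Assembling:

R = [[1, 0.9317, 0.3487],
 [0.9317, 1, 0.2599],
 [0.3487, 0.2599, 1]]


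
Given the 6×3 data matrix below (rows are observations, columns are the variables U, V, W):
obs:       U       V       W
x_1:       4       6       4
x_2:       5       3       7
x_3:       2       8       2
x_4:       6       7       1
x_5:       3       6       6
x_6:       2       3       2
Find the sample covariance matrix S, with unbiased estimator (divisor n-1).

Step 1 — column means:
  mean(U) = (4 + 5 + 2 + 6 + 3 + 2) / 6 = 22/6 = 3.6667
  mean(V) = (6 + 3 + 8 + 7 + 6 + 3) / 6 = 33/6 = 5.5
  mean(W) = (4 + 7 + 2 + 1 + 6 + 2) / 6 = 22/6 = 3.6667

Step 2 — sample covariance S[i,j] = (1/(n-1)) · Σ_k (x_{k,i} - mean_i) · (x_{k,j} - mean_j), with n-1 = 5.
  S[U,U] = ((0.3333)·(0.3333) + (1.3333)·(1.3333) + (-1.6667)·(-1.6667) + (2.3333)·(2.3333) + (-0.6667)·(-0.6667) + (-1.6667)·(-1.6667)) / 5 = 13.3333/5 = 2.6667
  S[U,V] = ((0.3333)·(0.5) + (1.3333)·(-2.5) + (-1.6667)·(2.5) + (2.3333)·(1.5) + (-0.6667)·(0.5) + (-1.6667)·(-2.5)) / 5 = 0/5 = 0
  S[U,W] = ((0.3333)·(0.3333) + (1.3333)·(3.3333) + (-1.6667)·(-1.6667) + (2.3333)·(-2.6667) + (-0.6667)·(2.3333) + (-1.6667)·(-1.6667)) / 5 = 2.3333/5 = 0.4667
  S[V,V] = ((0.5)·(0.5) + (-2.5)·(-2.5) + (2.5)·(2.5) + (1.5)·(1.5) + (0.5)·(0.5) + (-2.5)·(-2.5)) / 5 = 21.5/5 = 4.3
  S[V,W] = ((0.5)·(0.3333) + (-2.5)·(3.3333) + (2.5)·(-1.6667) + (1.5)·(-2.6667) + (0.5)·(2.3333) + (-2.5)·(-1.6667)) / 5 = -11/5 = -2.2
  S[W,W] = ((0.3333)·(0.3333) + (3.3333)·(3.3333) + (-1.6667)·(-1.6667) + (-2.6667)·(-2.6667) + (2.3333)·(2.3333) + (-1.6667)·(-1.6667)) / 5 = 29.3333/5 = 5.8667

S is symmetric (S[j,i] = S[i,j]). Assembling:

S = [[2.6667, 0, 0.4667],
 [0, 4.3, -2.2],
 [0.4667, -2.2, 5.8667]]


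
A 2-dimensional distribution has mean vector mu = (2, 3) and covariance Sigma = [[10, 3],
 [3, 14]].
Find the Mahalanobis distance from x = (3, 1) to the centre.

Step 1 — centre the observation: (x - mu) = (1, -2).

Step 2 — invert Sigma. det(Sigma) = 10·14 - (3)² = 131.
  Sigma^{-1} = (1/det) · [[d, -b], [-b, a]] = [[0.1069, -0.0229],
 [-0.0229, 0.0763]].

Step 3 — form the quadratic (x - mu)^T · Sigma^{-1} · (x - mu):
  Sigma^{-1} · (x - mu) = (0.1527, -0.1756).
  (x - mu)^T · [Sigma^{-1} · (x - mu)] = (1)·(0.1527) + (-2)·(-0.1756) = 0.5038.

Step 4 — take square root: d = √(0.5038) ≈ 0.7098.

d(x, mu) = √(0.5038) ≈ 0.7098


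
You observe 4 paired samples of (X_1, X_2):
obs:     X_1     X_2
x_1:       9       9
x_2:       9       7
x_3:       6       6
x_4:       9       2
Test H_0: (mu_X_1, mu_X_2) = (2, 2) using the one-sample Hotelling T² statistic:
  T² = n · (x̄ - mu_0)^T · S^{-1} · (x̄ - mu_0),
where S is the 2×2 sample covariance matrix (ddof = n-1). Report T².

Step 1 — sample mean vector:
  mean(X_1) = (9 + 9 + 6 + 9) / 4 = 33/4 = 8.25
  mean(X_2) = (9 + 7 + 6 + 2) / 4 = 24/4 = 6
  x̄ = (8.25, 6),  deviation x̄ - mu_0 = (8.25, 6) - (2, 2) = (6.25, 4).

Step 2 — sample covariance matrix, S[i,j] = (1/(n-1)) · Σ_k (x_{k,i} - mean_i) · (x_{k,j} - mean_j), divisor n-1 = 3:
  S[X_1,X_1] = ((0.75)·(0.75) + (0.75)·(0.75) + (-2.25)·(-2.25) + (0.75)·(0.75)) / 3 = 6.75/3 = 2.25
  S[X_1,X_2] = ((0.75)·(3) + (0.75)·(1) + (-2.25)·(0) + (0.75)·(-4)) / 3 = 0/3 = 0
  S[X_2,X_2] = ((3)·(3) + (1)·(1) + (0)·(0) + (-4)·(-4)) / 3 = 26/3 = 8.6667
  S = [[2.25, 0],
 [0, 8.6667]].

Step 3 — invert S. det(S) = 2.25·8.6667 - (0)² = 19.5.
  S^{-1} = (1/det) · [[d, -b], [-b, a]] = [[0.4444, 0],
 [0, 0.1154]].

Step 4 — quadratic form (x̄ - mu_0)^T · S^{-1} · (x̄ - mu_0):
  S^{-1} · (x̄ - mu_0) = (2.7778, 0.4615),
  (x̄ - mu_0)^T · [...] = (6.25)·(2.7778) + (4)·(0.4615) = 19.2073.

Step 5 — scale by n: T² = 4 · 19.2073 = 76.8291.

T² ≈ 76.8291


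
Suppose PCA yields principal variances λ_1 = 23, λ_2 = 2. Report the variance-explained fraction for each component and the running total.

Step 1 — total variance = trace(Sigma) = Σ λ_i = 23 + 2 = 25.

Step 2 — fraction explained by component i = λ_i / Σ λ:
  PC1: 23/25 = 0.92
  PC2: 2/25 = 0.08

Step 3 — cumulative fraction after k components = (λ_1 + ... + λ_k) / Σ λ:
  k = 1: 23/25 = 0.92
  k = 2: (23 + 2)/25 = 25/25 = 1

Summary (fraction, with percent):

explained: PC1 0.92 (92%), PC2 0.08 (8%);  cumulative: 0.92, 1


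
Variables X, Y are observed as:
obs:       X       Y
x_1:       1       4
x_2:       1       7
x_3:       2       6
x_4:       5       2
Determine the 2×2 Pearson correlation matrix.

Step 1 — column means:
  mean(X) = (1 + 1 + 2 + 5) / 4 = 9/4 = 2.25
  mean(Y) = (4 + 7 + 6 + 2) / 4 = 19/4 = 4.75

Step 2 — sample variances and covariances s[i,j] = (1/(n-1)) · Σ_k (x_{k,i} - mean_i) · (x_{k,j} - mean_j), with n-1 = 3:
  s[X,X] = ((-1.25)·(-1.25) + (-1.25)·(-1.25) + (-0.25)·(-0.25) + (2.75)·(2.75)) / 3 = 10.75/3 = 3.5833
  s[X,Y] = ((-1.25)·(-0.75) + (-1.25)·(2.25) + (-0.25)·(1.25) + (2.75)·(-2.75)) / 3 = -9.75/3 = -3.25
  s[Y,Y] = ((-0.75)·(-0.75) + (2.25)·(2.25) + (1.25)·(1.25) + (-2.75)·(-2.75)) / 3 = 14.75/3 = 4.9167
  Sample standard deviations s_i = √(s[i,i]):
  s(X) = √(3.5833) = 1.893
  s(Y) = √(4.9167) = 2.2174

Step 3 — r_{ij} = s_{ij} / (s_i · s_j):
  r[X,X] = 1 (diagonal).
  r[X,Y] = -3.25 / (1.893 · 2.2174) = -3.25 / 4.1974 = -0.7743
  r[Y,Y] = 1 (diagonal).

R is symmetric with unit diagonal. Assembling:

R = [[1, -0.7743],
 [-0.7743, 1]]


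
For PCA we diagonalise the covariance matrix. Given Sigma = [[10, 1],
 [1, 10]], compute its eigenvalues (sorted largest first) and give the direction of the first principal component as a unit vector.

Step 1 — characteristic polynomial of 2×2 Sigma:
  det(Sigma - λI) = λ² - trace · λ + det = 0.
  trace = 10 + 10 = 20, det = 10·10 - (1)² = 99.
Step 2 — discriminant:
  Δ = trace² - 4·det = 400 - 396 = 4.
Step 3 — eigenvalues:
  λ = (trace ± √Δ)/2 = (20 ± 2)/2,
  λ_1 = 11,  λ_2 = 9.

Step 4 — unit eigenvector for λ_1: solve (Sigma - λ_1 I)v = 0. First row:
  (10 - 11)·v_x + (1)·v_y = 0, i.e. (-1)·v_x + (1)·v_y = 0,
  so v ∝ (b, λ_1 - a) = (1, 1) = u.
  ||u|| = √((1)² + (1)²) = √(2) ≈ 1.4142,
  v_1 = u/||u|| ≈ (0.7071, 0.7071) (||v_1|| = 1).

λ_1 = 11,  λ_2 = 9;  v_1 ≈ (0.7071, 0.7071)


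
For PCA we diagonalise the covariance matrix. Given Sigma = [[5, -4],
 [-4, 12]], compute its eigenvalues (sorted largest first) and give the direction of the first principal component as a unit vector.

Step 1 — characteristic polynomial of 2×2 Sigma:
  det(Sigma - λI) = λ² - trace · λ + det = 0.
  trace = 5 + 12 = 17, det = 5·12 - (-4)² = 44.
Step 2 — discriminant:
  Δ = trace² - 4·det = 289 - 176 = 113.
Step 3 — eigenvalues:
  λ = (trace ± √Δ)/2 = (17 ± 10.6301)/2,
  λ_1 = 13.8151,  λ_2 = 3.1849.

Step 4 — unit eigenvector for λ_1: solve (Sigma - λ_1 I)v = 0. First row:
  (5 - 13.8151)·v_x + (-4)·v_y = 0, i.e. (-8.8151)·v_x + (-4)·v_y = 0,
  so v ∝ (b, λ_1 - a) = (-4, 8.8151); multiply by -1 so the first entry is positive: u = (4, -8.8151).
  ||u|| = √((4)² + (-8.8151)²) = √(93.7055) ≈ 9.6802,
  v_1 = u/||u|| ≈ (0.4132, -0.9106) (||v_1|| = 1).

λ_1 = 13.8151,  λ_2 = 3.1849;  v_1 ≈ (0.4132, -0.9106)


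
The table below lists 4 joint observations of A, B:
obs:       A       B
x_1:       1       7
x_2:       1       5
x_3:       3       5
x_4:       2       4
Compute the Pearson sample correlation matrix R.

Step 1 — column means:
  mean(A) = (1 + 1 + 3 + 2) / 4 = 7/4 = 1.75
  mean(B) = (7 + 5 + 5 + 4) / 4 = 21/4 = 5.25

Step 2 — sample variances and covariances s[i,j] = (1/(n-1)) · Σ_k (x_{k,i} - mean_i) · (x_{k,j} - mean_j), with n-1 = 3:
  s[A,A] = ((-0.75)·(-0.75) + (-0.75)·(-0.75) + (1.25)·(1.25) + (0.25)·(0.25)) / 3 = 2.75/3 = 0.9167
  s[A,B] = ((-0.75)·(1.75) + (-0.75)·(-0.25) + (1.25)·(-0.25) + (0.25)·(-1.25)) / 3 = -1.75/3 = -0.5833
  s[B,B] = ((1.75)·(1.75) + (-0.25)·(-0.25) + (-0.25)·(-0.25) + (-1.25)·(-1.25)) / 3 = 4.75/3 = 1.5833
  Sample standard deviations s_i = √(s[i,i]):
  s(A) = √(0.9167) = 0.9574
  s(B) = √(1.5833) = 1.2583

Step 3 — r_{ij} = s_{ij} / (s_i · s_j):
  r[A,A] = 1 (diagonal).
  r[A,B] = -0.5833 / (0.9574 · 1.2583) = -0.5833 / 1.2047 = -0.4842
  r[B,B] = 1 (diagonal).

R is symmetric with unit diagonal. Assembling:

R = [[1, -0.4842],
 [-0.4842, 1]]


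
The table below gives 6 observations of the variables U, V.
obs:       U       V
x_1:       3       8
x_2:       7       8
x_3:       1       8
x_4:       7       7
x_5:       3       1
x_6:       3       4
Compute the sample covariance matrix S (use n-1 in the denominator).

Step 1 — column means:
  mean(U) = (3 + 7 + 1 + 7 + 3 + 3) / 6 = 24/6 = 4
  mean(V) = (8 + 8 + 8 + 7 + 1 + 4) / 6 = 36/6 = 6

Step 2 — sample covariance S[i,j] = (1/(n-1)) · Σ_k (x_{k,i} - mean_i) · (x_{k,j} - mean_j), with n-1 = 5.
  S[U,U] = ((-1)·(-1) + (3)·(3) + (-3)·(-3) + (3)·(3) + (-1)·(-1) + (-1)·(-1)) / 5 = 30/5 = 6
  S[U,V] = ((-1)·(2) + (3)·(2) + (-3)·(2) + (3)·(1) + (-1)·(-5) + (-1)·(-2)) / 5 = 8/5 = 1.6
  S[V,V] = ((2)·(2) + (2)·(2) + (2)·(2) + (1)·(1) + (-5)·(-5) + (-2)·(-2)) / 5 = 42/5 = 8.4

S is symmetric (S[j,i] = S[i,j]). Assembling:

S = [[6, 1.6],
 [1.6, 8.4]]


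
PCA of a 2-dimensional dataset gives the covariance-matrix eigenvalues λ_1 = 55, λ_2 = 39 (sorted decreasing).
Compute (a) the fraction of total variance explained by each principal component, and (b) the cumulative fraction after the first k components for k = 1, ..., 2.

Step 1 — total variance = trace(Sigma) = Σ λ_i = 55 + 39 = 94.

Step 2 — fraction explained by component i = λ_i / Σ λ:
  PC1: 55/94 = 0.5851
  PC2: 39/94 = 0.4149

Step 3 — cumulative fraction after k components = (λ_1 + ... + λ_k) / Σ λ:
  k = 1: 55/94 = 0.5851
  k = 2: (55 + 39)/94 = 94/94 = 1

Summary (fraction, with percent):

explained: PC1 0.5851 (58.51%), PC2 0.4149 (41.49%);  cumulative: 0.5851, 1


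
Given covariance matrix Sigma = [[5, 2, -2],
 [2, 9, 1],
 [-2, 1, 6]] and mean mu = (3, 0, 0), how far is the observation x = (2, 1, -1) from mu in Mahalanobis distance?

Step 1 — centre the observation: (x - mu) = (-1, 1, -1).

Step 2 — invert Sigma (cofactor / det for 3×3, or solve directly):
  Sigma^{-1} = [[0.269, -0.0711, 0.1015],
 [-0.0711, 0.132, -0.0457],
 [0.1015, -0.0457, 0.2081]].

Step 3 — form the quadratic (x - mu)^T · Sigma^{-1} · (x - mu):
  Sigma^{-1} · (x - mu) = (-0.4416, 0.2487, -0.3553).
  (x - mu)^T · [Sigma^{-1} · (x - mu)] = (-1)·(-0.4416) + (1)·(0.2487) + (-1)·(-0.3553) = 1.0457.

Step 4 — take square root: d = √(1.0457) ≈ 1.0226.

d(x, mu) = √(1.0457) ≈ 1.0226


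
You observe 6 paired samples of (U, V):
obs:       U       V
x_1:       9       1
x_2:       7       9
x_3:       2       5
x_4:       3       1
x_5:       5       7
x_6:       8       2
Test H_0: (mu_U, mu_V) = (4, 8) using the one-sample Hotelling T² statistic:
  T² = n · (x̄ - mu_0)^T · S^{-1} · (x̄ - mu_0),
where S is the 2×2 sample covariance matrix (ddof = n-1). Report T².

Step 1 — sample mean vector:
  mean(U) = (9 + 7 + 2 + 3 + 5 + 8) / 6 = 34/6 = 5.6667
  mean(V) = (1 + 9 + 5 + 1 + 7 + 2) / 6 = 25/6 = 4.1667
  x̄ = (5.6667, 4.1667),  deviation x̄ - mu_0 = (5.6667, 4.1667) - (4, 8) = (1.6667, -3.8333).

Step 2 — sample covariance matrix, S[i,j] = (1/(n-1)) · Σ_k (x_{k,i} - mean_i) · (x_{k,j} - mean_j), divisor n-1 = 5:
  S[U,U] = ((3.3333)·(3.3333) + (1.3333)·(1.3333) + (-3.6667)·(-3.6667) + (-2.6667)·(-2.6667) + (-0.6667)·(-0.6667) + (2.3333)·(2.3333)) / 5 = 39.3333/5 = 7.8667
  S[U,V] = ((3.3333)·(-3.1667) + (1.3333)·(4.8333) + (-3.6667)·(0.8333) + (-2.6667)·(-3.1667) + (-0.6667)·(2.8333) + (2.3333)·(-2.1667)) / 5 = -5.6667/5 = -1.1333
  S[V,V] = ((-3.1667)·(-3.1667) + (4.8333)·(4.8333) + (0.8333)·(0.8333) + (-3.1667)·(-3.1667) + (2.8333)·(2.8333) + (-2.1667)·(-2.1667)) / 5 = 56.8333/5 = 11.3667
  S = [[7.8667, -1.1333],
 [-1.1333, 11.3667]].

Step 3 — invert S. det(S) = 7.8667·11.3667 - (-1.1333)² = 88.1333.
  S^{-1} = (1/det) · [[d, -b], [-b, a]] = [[0.129, 0.0129],
 [0.0129, 0.0893]].

Step 4 — quadratic form (x̄ - mu_0)^T · S^{-1} · (x̄ - mu_0):
  S^{-1} · (x̄ - mu_0) = (0.1657, -0.3207),
  (x̄ - mu_0)^T · [...] = (1.6667)·(0.1657) + (-3.8333)·(-0.3207) = 1.5055.

Step 5 — scale by n: T² = 6 · 1.5055 = 9.0333.

T² ≈ 9.0333


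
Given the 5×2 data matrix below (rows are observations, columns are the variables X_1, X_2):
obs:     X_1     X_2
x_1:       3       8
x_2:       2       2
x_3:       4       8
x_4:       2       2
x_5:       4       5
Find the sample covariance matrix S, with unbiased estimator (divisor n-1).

Step 1 — column means:
  mean(X_1) = (3 + 2 + 4 + 2 + 4) / 5 = 15/5 = 3
  mean(X_2) = (8 + 2 + 8 + 2 + 5) / 5 = 25/5 = 5

Step 2 — sample covariance S[i,j] = (1/(n-1)) · Σ_k (x_{k,i} - mean_i) · (x_{k,j} - mean_j), with n-1 = 4.
  S[X_1,X_1] = ((0)·(0) + (-1)·(-1) + (1)·(1) + (-1)·(-1) + (1)·(1)) / 4 = 4/4 = 1
  S[X_1,X_2] = ((0)·(3) + (-1)·(-3) + (1)·(3) + (-1)·(-3) + (1)·(0)) / 4 = 9/4 = 2.25
  S[X_2,X_2] = ((3)·(3) + (-3)·(-3) + (3)·(3) + (-3)·(-3) + (0)·(0)) / 4 = 36/4 = 9

S is symmetric (S[j,i] = S[i,j]). Assembling:

S = [[1, 2.25],
 [2.25, 9]]


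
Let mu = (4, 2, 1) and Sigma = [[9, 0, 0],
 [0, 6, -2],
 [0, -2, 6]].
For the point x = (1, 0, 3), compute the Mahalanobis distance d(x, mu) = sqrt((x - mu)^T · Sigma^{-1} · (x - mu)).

Step 1 — centre the observation: (x - mu) = (-3, -2, 2).

Step 2 — invert Sigma (cofactor / det for 3×3, or solve directly):
  Sigma^{-1} = [[0.1111, 0, 0],
 [0, 0.1875, 0.0625],
 [0, 0.0625, 0.1875]].

Step 3 — form the quadratic (x - mu)^T · Sigma^{-1} · (x - mu):
  Sigma^{-1} · (x - mu) = (-0.3333, -0.25, 0.25).
  (x - mu)^T · [Sigma^{-1} · (x - mu)] = (-3)·(-0.3333) + (-2)·(-0.25) + (2)·(0.25) = 2.

Step 4 — take square root: d = √(2) ≈ 1.4142.

d(x, mu) = √(2) ≈ 1.4142


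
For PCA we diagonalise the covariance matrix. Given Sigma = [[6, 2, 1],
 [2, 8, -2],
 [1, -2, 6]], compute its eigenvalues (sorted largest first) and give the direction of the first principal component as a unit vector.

Step 1 — characteristic polynomial p(λ) = det(λI - Sigma) = λ³ - tr·λ² + c_1·λ - det, where tr = trace, c_1 = sum of the principal 2×2 minors, det = det(Sigma):
  tr = 6 + 8 + 6 = 20,
  c_1 = (6·8 - (2)²) + (6·6 - (1)²) + (8·6 - (-2)²) = 44 + 35 + 44 = 123,
  det = 6·(8·6 - (-2)²) - (2)·((2)·6 - (-2)·(1)) + (1)·((2)·(-2) - 8·(1)) = 6·(44) - (2)·(14) + (1)·(-12) = 224.
  So p(λ) = λ³ - 20λ² + 123λ - 224.
Step 2 — look for an integer root (rational root theorem: any rational root is an integer divisor of 224). Testing λ = 7:
  p(7) = 343 - 980 + 861 - 224 = 0  ✓
  Dividing out (λ - 7): p(λ) = (λ - 7)(λ² - 13λ + 32).
Step 3 — remaining eigenvalues from the quadratic λ² - 13λ + 32 = 0:
  Δ = 13² - 4·32 = 169 - 128 = 41,  λ = (13 ± √41)/2 = (13 ± 6.4031)/2 ≈ 9.7016 or 3.2984.
  Sorted: λ_1 = 9.7016,  λ_2 = 7,  λ_3 = 3.2984  (check: sum = 20 = tr ✓).

Step 4 — unit eigenvector for λ_1 ≈ 9.7016: v spans the null space of (Sigma - λ_1 I), whose rows are
  r_1 = (-3.7016, 2, 1),  r_2 = (2, -1.7016, -2),  r_3 = (1, -2, -3.7016).
  v is orthogonal to every row, so take v ∝ r_1 × r_2 = ((2)·(-2) - (1)·(-1.7016), (1)·(2) - (-3.7016)·(-2), (-3.7016)·(-1.7016) - (2)·(2)) ≈ (-2.2984, -5.4031, 2.2984).
  Rescale (multiply by -1 so the first nonzero entry is positive): u = (2.2984, 5.4031, -2.2984).
  ||u|| = √((2.2984)² + (5.4031)² + (-2.2984)²) = √(39.7594) ≈ 6.3055,  v_1 = u/||u|| ≈ (0.3645, 0.8569, -0.3645) (||v_1|| = 1).

λ_1 = 9.7016,  λ_2 = 7,  λ_3 = 3.2984;  v_1 ≈ (0.3645, 0.8569, -0.3645)
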